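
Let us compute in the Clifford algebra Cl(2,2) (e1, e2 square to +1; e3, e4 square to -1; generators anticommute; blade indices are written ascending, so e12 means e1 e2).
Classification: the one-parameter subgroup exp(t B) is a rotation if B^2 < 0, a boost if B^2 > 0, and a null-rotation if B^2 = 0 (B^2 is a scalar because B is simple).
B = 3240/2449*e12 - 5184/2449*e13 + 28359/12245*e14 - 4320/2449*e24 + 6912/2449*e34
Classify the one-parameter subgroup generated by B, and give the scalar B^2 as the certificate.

B^2 term by term: the squares give (3240/2449)^2*(e12)^2 + (-5184/2449)^2*(e13)^2 + (28359/12245)^2*(e14)^2 + (-4320/2449)^2*(e24)^2 + (6912/2449)^2*(e34)^2 = 10497600/5997601*(-1) + 26873856/5997601*(+1) + 804232881/149940025*(+1) + 18662400/5997601*(+1) + 47775744/5997601*(-1) = 81/25 (each basis 2-blade squares to minus the product of its generators' squares); cross terms between blades sharing an index anticommute and cancel; the commuting (index-disjoint) pairs give grade-4 terms 2*c*c'*(blade product), which cancel blade by blade — e1234: 44789760/5997601 - 44789760/5997601 = 0 — confirming B is simple. So B^2 = 81/25.
Answer: boost, certificate B^2 = 81/25. Because 81/25 is invariant under every versor sandwich, the classification follows from its sign alone.


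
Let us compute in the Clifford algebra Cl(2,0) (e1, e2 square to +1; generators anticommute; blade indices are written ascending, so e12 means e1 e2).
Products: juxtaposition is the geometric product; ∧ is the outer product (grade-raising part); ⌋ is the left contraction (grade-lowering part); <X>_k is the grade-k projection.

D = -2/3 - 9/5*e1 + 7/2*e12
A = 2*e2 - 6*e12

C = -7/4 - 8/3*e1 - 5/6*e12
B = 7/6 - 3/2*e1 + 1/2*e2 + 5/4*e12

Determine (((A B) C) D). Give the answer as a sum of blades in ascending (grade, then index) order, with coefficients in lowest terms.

step 1: 17/2 - 11/2*e1 - 20/3*e2 - 4*e12
step 2: -85/24 - 1339/72*e1 + 67/12*e2 - 643/36*e12
step 3: 1967/20 - 83/108*e1 - 8077/80*e2 + 20653/2160*e12
Answer: 1967/20 - 83/108*e1 - 8077/80*e2 + 20653/2160*e12


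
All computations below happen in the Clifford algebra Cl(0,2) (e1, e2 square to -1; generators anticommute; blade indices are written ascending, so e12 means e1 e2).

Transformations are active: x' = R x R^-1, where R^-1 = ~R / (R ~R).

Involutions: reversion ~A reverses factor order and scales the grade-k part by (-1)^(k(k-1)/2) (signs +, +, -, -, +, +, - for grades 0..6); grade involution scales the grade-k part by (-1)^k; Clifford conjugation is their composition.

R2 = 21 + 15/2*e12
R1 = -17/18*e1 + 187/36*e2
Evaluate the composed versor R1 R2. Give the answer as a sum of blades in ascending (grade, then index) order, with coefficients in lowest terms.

Distribute over the terms of R1 (each basis-blade product reordered to ascending indices, repeated generators contracted through their squares):
(-17/18*e1) R2 = -119/6*e1 + 85/12*e2
(187/36*e2) R2 = 935/24*e1 + 1309/12*e2
Summing the partial products and collecting blades:
Answer: 153/8*e1 + 697/6*e2


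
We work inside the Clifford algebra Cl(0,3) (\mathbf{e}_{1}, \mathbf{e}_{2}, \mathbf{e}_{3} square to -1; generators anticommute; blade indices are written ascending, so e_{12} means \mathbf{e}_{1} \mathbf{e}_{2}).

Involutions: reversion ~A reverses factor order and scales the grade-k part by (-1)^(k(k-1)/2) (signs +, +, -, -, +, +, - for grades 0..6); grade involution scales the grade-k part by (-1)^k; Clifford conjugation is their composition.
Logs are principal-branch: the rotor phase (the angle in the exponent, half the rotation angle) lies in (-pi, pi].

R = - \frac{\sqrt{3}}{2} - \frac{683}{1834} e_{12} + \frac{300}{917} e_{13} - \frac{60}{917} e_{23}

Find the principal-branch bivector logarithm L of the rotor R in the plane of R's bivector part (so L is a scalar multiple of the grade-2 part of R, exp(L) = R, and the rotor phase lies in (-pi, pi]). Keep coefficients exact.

The scalar part of R is - \frac{\sqrt{3}}{2}, and that scalar determines the rotor phase on the principal branch; recovering the unit plane as bivector-part over sine of the phase gives L = phase * plane.
Concretely: cos(phase) = - \frac{\sqrt{3}}{2} gives phase = ±\frac{5 \pi}{6}, and since phase/sin(phase) is even the sign is immaterial: L = (phase/sin(phase)) * <R>_2 = (\frac{5 \pi}{3}) * <R>_2.
Answer: - \frac{3415 \pi}{5502} e_{12} + \frac{500 \pi}{917} e_{13} - \frac{100 \pi}{917} e_{23}


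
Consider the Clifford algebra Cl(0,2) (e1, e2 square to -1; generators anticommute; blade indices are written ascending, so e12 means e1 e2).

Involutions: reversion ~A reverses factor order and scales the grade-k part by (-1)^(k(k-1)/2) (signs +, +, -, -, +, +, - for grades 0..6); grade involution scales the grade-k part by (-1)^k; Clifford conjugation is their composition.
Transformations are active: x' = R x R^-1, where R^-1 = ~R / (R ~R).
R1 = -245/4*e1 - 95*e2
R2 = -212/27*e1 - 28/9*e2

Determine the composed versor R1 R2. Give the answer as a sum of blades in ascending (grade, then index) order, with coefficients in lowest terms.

Distribute over the terms of R1 (each basis-blade product reordered to ascending indices, repeated generators contracted through their squares):
(-245/4*e1) R2 = -12985/27 + 1715/9*e12
(-95*e2) R2 = -2660/9 - 20140/27*e12
Summing the partial products and collecting blades:
Answer: -20965/27 - 14995/27*e12


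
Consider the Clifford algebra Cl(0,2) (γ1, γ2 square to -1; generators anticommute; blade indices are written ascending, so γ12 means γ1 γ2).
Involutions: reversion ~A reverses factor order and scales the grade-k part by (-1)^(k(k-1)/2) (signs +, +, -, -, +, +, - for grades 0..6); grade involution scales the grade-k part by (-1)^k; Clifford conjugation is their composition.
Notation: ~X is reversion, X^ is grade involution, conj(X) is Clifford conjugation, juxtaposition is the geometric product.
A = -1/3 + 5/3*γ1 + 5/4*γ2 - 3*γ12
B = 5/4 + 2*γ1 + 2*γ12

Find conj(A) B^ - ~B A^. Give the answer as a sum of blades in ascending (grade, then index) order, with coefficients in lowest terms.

first term: -39/4 - 47/12*γ1 - 203/48*γ2 + 7/12*γ12
second term: -37/12 - 21/4*γ1 + 373/48*γ2 - 67/12*γ12
Answer: -20/3 + 4/3*γ1 - 12*γ2 + 37/6*γ12


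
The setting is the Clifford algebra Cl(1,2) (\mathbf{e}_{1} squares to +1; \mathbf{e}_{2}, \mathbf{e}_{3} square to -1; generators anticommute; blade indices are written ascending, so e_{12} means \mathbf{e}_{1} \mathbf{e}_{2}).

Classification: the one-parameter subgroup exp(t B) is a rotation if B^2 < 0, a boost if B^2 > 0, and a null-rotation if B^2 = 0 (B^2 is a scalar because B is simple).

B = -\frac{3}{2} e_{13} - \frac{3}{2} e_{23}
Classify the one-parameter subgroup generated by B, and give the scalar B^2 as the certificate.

B^2 term by term: the squares give (-\frac{3}{2})^2*(e_{13})^2 + (-\frac{3}{2})^2*(e_{23})^2 = \frac{9}{4}*(+1) + \frac{9}{4}*(-1) = 0 (each basis 2-blade squares to minus the product of its generators' squares); cross terms between blades sharing an index anticommute and cancel. So B^2 = 0.
Answer: null-rotation, certificate B^2 = 0. Because 0 is invariant under every versor sandwich, the classification follows from its sign alone.


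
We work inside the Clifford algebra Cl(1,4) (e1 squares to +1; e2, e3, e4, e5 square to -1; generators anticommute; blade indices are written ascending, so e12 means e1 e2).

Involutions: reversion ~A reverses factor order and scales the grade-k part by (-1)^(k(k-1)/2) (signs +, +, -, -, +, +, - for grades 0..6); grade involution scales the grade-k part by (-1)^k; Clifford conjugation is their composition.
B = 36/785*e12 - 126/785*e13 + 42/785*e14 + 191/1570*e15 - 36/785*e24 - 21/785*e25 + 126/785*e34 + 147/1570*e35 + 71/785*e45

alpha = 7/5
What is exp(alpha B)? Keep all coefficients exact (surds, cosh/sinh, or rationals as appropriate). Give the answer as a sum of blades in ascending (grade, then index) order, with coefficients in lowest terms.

B^2 term by term: the squares give (36/785)^2*(e12)^2 + (-126/785)^2*(e13)^2 + (42/785)^2*(e14)^2 + (191/1570)^2*(e15)^2 + (-36/785)^2*(e24)^2 + (-21/785)^2*(e25)^2 + (126/785)^2*(e34)^2 + (147/1570)^2*(e35)^2 + (71/785)^2*(e45)^2 = 1296/616225*(+1) + 15876/616225*(+1) + 1764/616225*(+1) + 36481/2464900*(+1) + 1296/616225*(-1) + 441/616225*(-1) + 15876/616225*(-1) + 21609/2464900*(-1) + 5041/616225*(-1) = 0 (each basis 2-blade squares to minus the product of its generators' squares); cross terms between blades sharing an index anticommute and cancel; the commuting (index-disjoint) pairs give grade-4 terms 2*c*c'*(blade product), which cancel blade by blade — e1234: 9072/616225 - 9072/616225 = 0; e1235: 5292/616225 - 5292/616225 = 0; e1245: 5112/616225 + 1764/616225 - 6876/616225 = 0; e1345: -17892/616225 - 6174/616225 + 24066/616225 = 0; e2345: 5292/616225 - 5292/616225 = 0 — confirming B is simple. So B^2 = 0.
B^2 = 0, and the exponential is exactly linear here: exp(alpha B) = 1 + alpha B (parabolic case).
Answer: 1 + 252/3925*e12 - 882/3925*e13 + 294/3925*e14 + 1337/7850*e15 - 252/3925*e24 - 147/3925*e25 + 882/3925*e34 + 1029/7850*e35 + 497/3925*e45


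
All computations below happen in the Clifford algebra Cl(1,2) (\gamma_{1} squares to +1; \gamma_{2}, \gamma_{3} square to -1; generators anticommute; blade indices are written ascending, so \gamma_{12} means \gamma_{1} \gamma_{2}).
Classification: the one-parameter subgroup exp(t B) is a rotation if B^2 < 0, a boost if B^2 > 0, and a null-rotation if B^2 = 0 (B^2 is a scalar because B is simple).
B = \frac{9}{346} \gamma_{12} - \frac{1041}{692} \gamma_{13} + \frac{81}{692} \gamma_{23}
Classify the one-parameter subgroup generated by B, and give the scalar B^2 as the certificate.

B^2 term by term: the squares give (\frac{9}{346})^2*(\gamma_{12})^2 + (-\frac{1041}{692})^2*(\gamma_{13})^2 + (\frac{81}{692})^2*(\gamma_{23})^2 = \frac{81}{119716}*(+1) + \frac{1083681}{478864}*(+1) + \frac{6561}{478864}*(-1) = \frac{9}{4} (each basis 2-blade squares to minus the product of its generators' squares); cross terms between blades sharing an index anticommute and cancel. So B^2 = \frac{9}{4}.
Answer: boost, certificate B^2 = \frac{9}{4}. The scalar \frac{9}{4} is the complete invariant here: its sign names the subgroup type.


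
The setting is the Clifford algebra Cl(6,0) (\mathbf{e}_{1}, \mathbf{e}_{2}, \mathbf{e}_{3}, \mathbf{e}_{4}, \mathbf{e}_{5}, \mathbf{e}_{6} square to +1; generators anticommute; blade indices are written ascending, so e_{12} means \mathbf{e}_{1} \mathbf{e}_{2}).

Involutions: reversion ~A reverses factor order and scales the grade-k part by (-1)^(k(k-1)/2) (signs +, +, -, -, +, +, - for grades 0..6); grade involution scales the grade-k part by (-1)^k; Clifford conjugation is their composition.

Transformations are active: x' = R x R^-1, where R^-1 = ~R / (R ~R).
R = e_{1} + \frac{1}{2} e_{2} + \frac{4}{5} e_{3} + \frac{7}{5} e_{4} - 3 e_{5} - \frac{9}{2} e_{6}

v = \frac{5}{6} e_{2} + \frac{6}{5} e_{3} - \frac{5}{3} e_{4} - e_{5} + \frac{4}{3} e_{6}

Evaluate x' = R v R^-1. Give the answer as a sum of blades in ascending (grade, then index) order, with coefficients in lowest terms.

~R = e_{1} + \frac{1}{2} e_{2} + \frac{4}{5} e_{3} + \frac{7}{5} e_{4} - 3 e_{5} - \frac{9}{2} e_{6}, and R ~R = \frac{331}{10}, so R^-1 = ~R / (\frac{331}{10}).
R v = -\frac{1187}{300} + \frac{5}{6} e_{12} + \frac{6}{5} e_{13} - \frac{5}{3} e_{14} - e_{15} + \frac{4}{3} e_{16} - \frac{1}{15} e_{23} - 2 e_{24} + 2 e_{25} + \frac{53}{12} e_{26} - \frac{226}{75} e_{34} + \frac{14}{5} e_{35} + \frac{97}{15} e_{36} - \frac{32}{5} e_{45} - \frac{169}{30} e_{46} - \frac{17}{2} e_{56}
Answer: -\frac{1187}{4965} e_{1} - \frac{1577}{1655} e_{2} - \frac{34538}{24825} e_{3} + \frac{11022}{8275} e_{4} + \frac{2842}{1655} e_{5} - \frac{2557}{9930} e_{6}


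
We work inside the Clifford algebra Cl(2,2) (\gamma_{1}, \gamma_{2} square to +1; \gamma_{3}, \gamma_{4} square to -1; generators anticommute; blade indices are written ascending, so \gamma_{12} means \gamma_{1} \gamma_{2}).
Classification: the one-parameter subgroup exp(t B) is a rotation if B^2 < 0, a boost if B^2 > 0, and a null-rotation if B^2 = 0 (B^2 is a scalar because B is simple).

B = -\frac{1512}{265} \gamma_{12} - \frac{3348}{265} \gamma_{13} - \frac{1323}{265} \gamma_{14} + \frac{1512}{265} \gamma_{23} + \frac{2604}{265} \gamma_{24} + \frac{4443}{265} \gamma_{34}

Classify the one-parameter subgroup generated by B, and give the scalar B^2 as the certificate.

B^2 term by term: the squares give (-\frac{1512}{265})^2*(\gamma_{12})^2 + (-\frac{3348}{265})^2*(\gamma_{13})^2 + (-\frac{1323}{265})^2*(\gamma_{14})^2 + (\frac{1512}{265})^2*(\gamma_{23})^2 + (\frac{2604}{265})^2*(\gamma_{24})^2 + (\frac{4443}{265})^2*(\gamma_{34})^2 = \frac{2286144}{70225}*(-1) + \frac{11209104}{70225}*(+1) + \frac{1750329}{70225}*(+1) + \frac{2286144}{70225}*(+1) + \frac{6780816}{70225}*(+1) + \frac{19740249}{70225}*(-1) = 0 (each basis 2-blade squares to minus the product of its generators' squares); cross terms between blades sharing an index anticommute and cancel; the commuting (index-disjoint) pairs give grade-4 terms 2*c*c'*(blade product), which cancel blade by blade — \gamma_{1234}: -\frac{13435632}{70225} + \frac{17436384}{70225} - \frac{4000752}{70225} = 0 — confirming B is simple. So B^2 = 0.
Answer: null-rotation, certificate B^2 = 0. B^2 = 0 is basis-independent, so its sign is the whole story.


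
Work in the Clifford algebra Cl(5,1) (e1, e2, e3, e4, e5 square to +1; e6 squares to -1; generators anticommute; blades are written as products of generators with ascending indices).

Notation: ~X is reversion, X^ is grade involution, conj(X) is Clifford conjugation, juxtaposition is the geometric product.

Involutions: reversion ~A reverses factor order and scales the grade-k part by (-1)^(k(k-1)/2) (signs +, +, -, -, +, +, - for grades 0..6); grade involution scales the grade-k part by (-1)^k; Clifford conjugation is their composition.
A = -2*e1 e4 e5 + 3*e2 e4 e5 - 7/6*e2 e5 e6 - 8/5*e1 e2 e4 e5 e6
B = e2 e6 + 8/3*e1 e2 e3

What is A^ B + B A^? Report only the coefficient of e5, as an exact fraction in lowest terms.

first term: -7/6*e5 + 8/5*e1 e4 e5 - 3*e4 e5 e6 + 8*e1 e3 e4 e5 - 28/9*e1 e3 e5 e6 + 16/3*e2 e3 e4 e5 + 64/15*e3 e4 e5 e6 + 2*e1 e2 e4 e5 e6
second term: -7/6*e5 + 8/5*e1 e4 e5 + 3*e4 e5 e6 + 8*e1 e3 e4 e5 - 28/9*e1 e3 e5 e6 + 16/3*e2 e3 e4 e5 - 64/15*e3 e4 e5 e6 + 2*e1 e2 e4 e5 e6
Answer: -7/3


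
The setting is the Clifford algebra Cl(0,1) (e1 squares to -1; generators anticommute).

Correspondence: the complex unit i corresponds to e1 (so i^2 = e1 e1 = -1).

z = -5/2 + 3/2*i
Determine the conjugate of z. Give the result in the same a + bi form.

In blades: z = -5/2 + 3/2*e1.
Conjugation here is Clifford conjugation: the scalar is fixed and the grade-1 and grade-2 blades all flip sign, giving -5/2 - 3/2*e1; translating back:
Answer: -5/2 - 3/2*i


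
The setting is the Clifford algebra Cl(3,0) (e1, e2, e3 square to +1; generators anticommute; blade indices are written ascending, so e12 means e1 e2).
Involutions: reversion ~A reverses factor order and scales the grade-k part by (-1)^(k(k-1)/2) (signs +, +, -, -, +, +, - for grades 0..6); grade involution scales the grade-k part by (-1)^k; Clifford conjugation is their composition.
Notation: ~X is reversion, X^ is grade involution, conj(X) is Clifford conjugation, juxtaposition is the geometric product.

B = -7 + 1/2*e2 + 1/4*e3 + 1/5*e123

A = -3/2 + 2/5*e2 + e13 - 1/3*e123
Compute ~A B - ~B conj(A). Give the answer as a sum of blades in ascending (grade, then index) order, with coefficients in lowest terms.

first term: 319/30 - 1/4*e1 - 15/4*e2 - 3/8*e3 + 1/12*e12 + 1013/150*e13 + 1/10*e23 - 32/15*e123
second term: 307/30 + 1/4*e1 + 9/4*e2 - 3/8*e3 - 1/12*e12 + 1063/150*e13 + 1/10*e23 + 47/15*e123
Answer: 2/5 - 1/2*e1 - 6*e2 + 1/6*e12 - 1/3*e13 - 79/15*e123


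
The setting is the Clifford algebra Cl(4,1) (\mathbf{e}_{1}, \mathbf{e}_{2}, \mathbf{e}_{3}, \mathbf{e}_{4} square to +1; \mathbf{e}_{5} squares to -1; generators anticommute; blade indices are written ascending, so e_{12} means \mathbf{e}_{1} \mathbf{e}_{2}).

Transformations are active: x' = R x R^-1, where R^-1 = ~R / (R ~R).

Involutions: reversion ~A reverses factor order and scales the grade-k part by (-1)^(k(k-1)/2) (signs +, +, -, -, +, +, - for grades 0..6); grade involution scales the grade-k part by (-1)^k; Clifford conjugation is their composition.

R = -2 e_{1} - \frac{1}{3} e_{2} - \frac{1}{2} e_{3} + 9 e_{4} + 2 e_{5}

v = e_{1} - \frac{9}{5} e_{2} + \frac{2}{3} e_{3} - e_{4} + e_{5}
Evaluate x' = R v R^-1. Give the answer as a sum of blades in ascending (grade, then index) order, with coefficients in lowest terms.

~R = -2 e_{1} - \frac{1}{3} e_{2} - \frac{1}{2} e_{3} + 9 e_{4} + 2 e_{5}, and R ~R = \frac{2929}{36}, so R^-1 = ~R / (\frac{2929}{36}).
R v = -\frac{191}{15} + \frac{59}{15} e_{12} - \frac{5}{6} e_{13} - 7 e_{14} - 4 e_{15} - \frac{101}{90} e_{23} + \frac{248}{15} e_{24} + \frac{49}{15} e_{25} - \frac{11}{2} e_{34} - \frac{11}{6} e_{35} + 11 e_{45}
Answer: -\frac{5477}{14645} e_{1} + \frac{27889}{14645} e_{2} - \frac{22414}{43935} e_{3} - \frac{26611}{14645} e_{4} - \frac{23813}{14645} e_{5}


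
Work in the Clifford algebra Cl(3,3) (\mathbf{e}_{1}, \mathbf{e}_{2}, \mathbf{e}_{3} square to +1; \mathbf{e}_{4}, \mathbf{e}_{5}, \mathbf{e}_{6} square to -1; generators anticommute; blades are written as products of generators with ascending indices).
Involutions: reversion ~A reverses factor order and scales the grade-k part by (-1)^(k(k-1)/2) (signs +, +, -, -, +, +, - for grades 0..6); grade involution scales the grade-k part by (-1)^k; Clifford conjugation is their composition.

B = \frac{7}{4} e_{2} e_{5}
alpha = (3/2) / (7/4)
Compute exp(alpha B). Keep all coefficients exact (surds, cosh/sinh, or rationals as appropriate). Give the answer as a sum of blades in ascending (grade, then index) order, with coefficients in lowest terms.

B^2 = (\frac{7}{4})^2*(e_{2} e_{5})^2 = \frac{49}{16}*(+1) = \frac{49}{16} (a basis 2-blade squares to minus the product of its generators' squares).
B^2 = \frac{49}{16} — hyperbolic case — the even/odd split gives cosh and sinh: l = \frac{7}{4}, alpha*l = \frac{3}{2}, so exp(alpha B) = cosh(\frac{3}{2}) + (sinh(\frac{3}{2})/(\frac{7}{4}))*B = \cosh{\left(\frac{3}{2} \right)} + (\frac{4 \sinh{\left(\frac{3}{2} \right)}}{7})*B.
Answer: \cosh{\left(\frac{3}{2} \right)} + \sinh{\left(\frac{3}{2} \right)} e_{2} e_{5}


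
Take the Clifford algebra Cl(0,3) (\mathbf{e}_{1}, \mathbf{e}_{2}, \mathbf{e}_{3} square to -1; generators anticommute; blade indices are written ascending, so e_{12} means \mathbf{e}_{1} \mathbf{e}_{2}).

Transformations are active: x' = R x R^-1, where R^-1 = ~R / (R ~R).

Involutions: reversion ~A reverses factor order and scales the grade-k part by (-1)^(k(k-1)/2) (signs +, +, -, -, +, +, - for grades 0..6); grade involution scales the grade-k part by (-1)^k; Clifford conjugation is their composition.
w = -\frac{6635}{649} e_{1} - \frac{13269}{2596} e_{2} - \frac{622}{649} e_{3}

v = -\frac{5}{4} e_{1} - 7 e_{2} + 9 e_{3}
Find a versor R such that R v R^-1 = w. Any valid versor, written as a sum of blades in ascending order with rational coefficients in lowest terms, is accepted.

The midline construction: v and w both square to -\frac{2105}{16}, so reflecting in their sum -\frac{29785}{2596} e_{1} - \frac{31441}{2596} e_{2} + \frac{5219}{649} e_{3} exchanges them.
Answer: -\frac{29785}{2596} e_{1} - \frac{31441}{2596} e_{2} + \frac{5219}{649} e_{3}


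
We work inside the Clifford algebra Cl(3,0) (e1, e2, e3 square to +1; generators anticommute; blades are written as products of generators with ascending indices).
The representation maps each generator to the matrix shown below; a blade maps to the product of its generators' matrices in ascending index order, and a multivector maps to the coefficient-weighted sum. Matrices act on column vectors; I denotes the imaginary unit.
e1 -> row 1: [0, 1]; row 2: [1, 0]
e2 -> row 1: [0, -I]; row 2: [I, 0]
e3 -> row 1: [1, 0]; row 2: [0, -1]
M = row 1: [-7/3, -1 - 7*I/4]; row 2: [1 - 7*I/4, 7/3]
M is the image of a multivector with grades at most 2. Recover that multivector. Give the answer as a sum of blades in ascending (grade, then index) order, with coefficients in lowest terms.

Method: 1, rho(e1), rho(e2), rho(e3) form a trace-orthogonal basis of the 2x2 complex matrices (tr(X Y) = 2 if X = Y, else 0), so M = m0*1 + m1*rho(e1) + m2*rho(e2) + m3*rho(e3) with m0 = tr(M)/2 = 0, m1 = tr(M rho(e1))/2 = -7*I/4, m2 = tr(M rho(e2))/2 = -I, m3 = tr(M rho(e3))/2 = -7/3.
Multiplying table entries, the bivector images are rho(e1 e2) = I*rho(e3), rho(e1 e3) = -I*rho(e2), rho(e2 e3) = I*rho(e1); with real blade coefficients the real parts of m0..m3 are the coefficients of 1, e1, e2, e3 and the imaginary parts give the bivectors (e2 e3: Im m1, e1 e3: -Im m2, e1 e2: Im m3).
Answer: -7/3*e3 + e1 e3 - 7/4*e2 e3


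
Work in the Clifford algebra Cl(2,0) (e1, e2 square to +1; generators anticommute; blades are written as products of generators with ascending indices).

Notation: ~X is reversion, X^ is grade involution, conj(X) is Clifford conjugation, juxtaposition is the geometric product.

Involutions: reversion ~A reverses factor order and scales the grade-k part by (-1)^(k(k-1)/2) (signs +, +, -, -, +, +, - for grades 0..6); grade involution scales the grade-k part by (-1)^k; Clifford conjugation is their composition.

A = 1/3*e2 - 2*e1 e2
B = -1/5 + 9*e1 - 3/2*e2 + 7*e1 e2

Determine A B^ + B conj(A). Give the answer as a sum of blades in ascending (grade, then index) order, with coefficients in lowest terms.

first term: 29/2 - 16/3*e1 - 271/15*e2 + 17/5*e1 e2
second term: -27/2 + 2/3*e1 + 271/15*e2 - 17/5*e1 e2
Answer: 1 - 14/3*e1


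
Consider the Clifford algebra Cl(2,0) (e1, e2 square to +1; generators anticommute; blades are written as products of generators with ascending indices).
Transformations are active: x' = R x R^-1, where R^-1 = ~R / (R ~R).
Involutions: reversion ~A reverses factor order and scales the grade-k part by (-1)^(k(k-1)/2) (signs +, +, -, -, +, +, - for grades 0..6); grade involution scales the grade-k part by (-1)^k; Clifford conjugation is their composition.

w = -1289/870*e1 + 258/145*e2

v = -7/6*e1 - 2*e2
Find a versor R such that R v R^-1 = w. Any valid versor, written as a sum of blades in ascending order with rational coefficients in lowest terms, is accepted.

Here q(v) = q(w) = 193/36; the classical choice R = v + w = -384/145*e1 - 32/145*e2 then realises v -> w under the sandwich.
Answer: -384/145*e1 - 32/145*e2


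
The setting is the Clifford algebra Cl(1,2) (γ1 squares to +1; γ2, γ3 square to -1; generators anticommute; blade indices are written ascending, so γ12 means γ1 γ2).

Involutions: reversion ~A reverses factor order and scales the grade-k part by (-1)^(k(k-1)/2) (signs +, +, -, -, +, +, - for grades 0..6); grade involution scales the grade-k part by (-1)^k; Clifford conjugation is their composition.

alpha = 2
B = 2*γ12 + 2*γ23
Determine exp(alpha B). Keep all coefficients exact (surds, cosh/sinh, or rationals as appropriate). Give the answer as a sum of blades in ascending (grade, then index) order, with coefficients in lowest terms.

B^2 term by term: the squares give (2)^2*(γ12)^2 + (2)^2*(γ23)^2 = 4*(+1) + 4*(-1) = 0 (each basis 2-blade squares to minus the product of its generators' squares); cross terms between blades sharing an index anticommute and cancel. So B^2 = 0.
B^2 = 0, so the series closes: exp(alpha B) = 1 + alpha B (parabolic case).
Answer: 1 + 4*γ12 + 4*γ23


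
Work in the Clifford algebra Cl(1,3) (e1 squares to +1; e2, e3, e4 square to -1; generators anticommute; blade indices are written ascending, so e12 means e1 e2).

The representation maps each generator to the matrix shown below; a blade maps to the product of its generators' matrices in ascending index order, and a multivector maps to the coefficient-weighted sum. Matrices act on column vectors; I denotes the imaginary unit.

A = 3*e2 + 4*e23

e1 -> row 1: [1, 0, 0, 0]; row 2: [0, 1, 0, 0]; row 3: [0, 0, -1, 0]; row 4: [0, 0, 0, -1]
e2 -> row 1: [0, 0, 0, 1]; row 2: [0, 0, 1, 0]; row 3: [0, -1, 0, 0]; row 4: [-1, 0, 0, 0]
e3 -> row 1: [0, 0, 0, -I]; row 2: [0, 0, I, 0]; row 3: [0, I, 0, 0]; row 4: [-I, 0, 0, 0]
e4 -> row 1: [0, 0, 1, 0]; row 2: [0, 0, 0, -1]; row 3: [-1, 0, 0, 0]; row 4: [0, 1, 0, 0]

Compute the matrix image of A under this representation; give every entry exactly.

Bivector images (products of the table entries): rho(e23) = rho(e2)rho(e3) = row 1: [-I, 0, 0, 0]; row 2: [0, I, 0, 0]; row 3: [0, 0, -I, 0]; row 4: [0, 0, 0, I].
M = (3)*rho(e2) + (4)*rho(e23), summed entrywise:
Answer: row 1: [-4*I, 0, 0, 3]; row 2: [0, 4*I, 3, 0]; row 3: [0, -3, -4*I, 0]; row 4: [-3, 0, 0, 4*I]


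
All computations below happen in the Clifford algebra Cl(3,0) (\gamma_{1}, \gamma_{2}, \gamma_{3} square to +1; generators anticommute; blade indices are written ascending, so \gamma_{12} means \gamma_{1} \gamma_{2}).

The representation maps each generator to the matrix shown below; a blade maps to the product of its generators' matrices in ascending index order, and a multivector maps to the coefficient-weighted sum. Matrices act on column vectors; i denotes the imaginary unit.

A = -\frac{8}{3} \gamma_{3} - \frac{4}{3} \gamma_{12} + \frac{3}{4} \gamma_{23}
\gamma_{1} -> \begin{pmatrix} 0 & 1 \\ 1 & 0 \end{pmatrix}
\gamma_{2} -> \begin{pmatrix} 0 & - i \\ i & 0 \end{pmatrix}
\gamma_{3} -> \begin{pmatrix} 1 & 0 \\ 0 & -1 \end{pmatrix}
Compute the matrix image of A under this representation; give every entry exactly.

Bivector images (products of the table entries): rho(\gamma_{12}) = rho(\gamma_{1})rho(\gamma_{2}) = \begin{pmatrix} i & 0 \\ 0 & - i \end{pmatrix}; rho(\gamma_{23}) = rho(\gamma_{2})rho(\gamma_{3}) = \begin{pmatrix} 0 & i \\ i & 0 \end{pmatrix}.
M = (-\frac{8}{3})*rho(\gamma_{3}) + (-\frac{4}{3})*rho(\gamma_{12}) + (\frac{3}{4})*rho(\gamma_{23}), summed entrywise:
Answer: \begin{pmatrix} - \frac{8}{3} - \frac{4 i}{3} & \frac{3 i}{4} \\ \frac{3 i}{4} & \frac{8}{3} + \frac{4 i}{3} \end{pmatrix}


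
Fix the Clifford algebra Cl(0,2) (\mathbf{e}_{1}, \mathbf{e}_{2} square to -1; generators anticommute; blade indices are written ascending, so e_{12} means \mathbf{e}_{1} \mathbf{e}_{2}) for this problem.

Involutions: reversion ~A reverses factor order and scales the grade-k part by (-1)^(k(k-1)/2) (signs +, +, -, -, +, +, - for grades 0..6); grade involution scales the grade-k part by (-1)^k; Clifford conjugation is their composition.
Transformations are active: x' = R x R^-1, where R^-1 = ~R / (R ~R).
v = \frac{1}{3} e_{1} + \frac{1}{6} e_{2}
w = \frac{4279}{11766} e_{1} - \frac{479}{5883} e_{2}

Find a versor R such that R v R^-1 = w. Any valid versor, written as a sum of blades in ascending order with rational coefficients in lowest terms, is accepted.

The midline construction: v and w both square to -\frac{5}{36}, so reflecting in their sum \frac{8201}{11766} e_{1} + \frac{1003}{11766} e_{2} exchanges them.
Answer: \frac{8201}{11766} e_{1} + \frac{1003}{11766} e_{2}


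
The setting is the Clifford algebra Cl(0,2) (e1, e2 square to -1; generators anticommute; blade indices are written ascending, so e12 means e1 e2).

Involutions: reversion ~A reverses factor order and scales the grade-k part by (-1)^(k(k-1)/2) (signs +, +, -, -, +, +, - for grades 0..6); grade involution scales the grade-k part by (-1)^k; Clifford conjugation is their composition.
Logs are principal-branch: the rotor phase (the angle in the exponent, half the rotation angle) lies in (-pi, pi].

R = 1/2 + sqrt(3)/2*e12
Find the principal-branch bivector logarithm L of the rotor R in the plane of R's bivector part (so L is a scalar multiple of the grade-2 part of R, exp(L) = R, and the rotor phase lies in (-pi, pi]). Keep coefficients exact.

The scalar part of R is 1/2, which pins the rotor phase on the principal branch; dividing the bivector part by the sine of that phase recovers the unit plane, and L is the phase times that plane.
Concretely: cos(phase) = 1/2 gives phase = ±pi/3, and since phase/sin(phase) is even the sign is immaterial: L = (phase/sin(phase)) * <R>_2 = (2*sqrt(3)*pi/9) * <R>_2.
Answer: pi/3*e12


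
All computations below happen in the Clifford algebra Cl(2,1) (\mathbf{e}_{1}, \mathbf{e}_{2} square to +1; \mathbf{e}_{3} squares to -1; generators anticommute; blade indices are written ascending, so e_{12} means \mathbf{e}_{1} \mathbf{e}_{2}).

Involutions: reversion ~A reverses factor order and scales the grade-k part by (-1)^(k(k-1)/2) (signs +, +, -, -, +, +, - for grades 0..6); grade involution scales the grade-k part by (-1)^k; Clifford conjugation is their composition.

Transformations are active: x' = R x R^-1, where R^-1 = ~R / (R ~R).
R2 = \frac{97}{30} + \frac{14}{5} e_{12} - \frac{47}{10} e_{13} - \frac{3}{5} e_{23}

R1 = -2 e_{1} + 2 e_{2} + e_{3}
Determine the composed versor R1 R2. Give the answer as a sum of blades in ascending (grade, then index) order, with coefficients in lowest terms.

Distribute over the terms of R1 (each basis-blade product reordered to ascending indices, repeated generators contracted through their squares):
(-2 e_{1}) R2 = -\frac{97}{15} e_{1} - \frac{28}{5} e_{2} + \frac{47}{5} e_{3} + \frac{6}{5} e_{123}
(2 e_{2}) R2 = -\frac{28}{5} e_{1} + \frac{97}{15} e_{2} - \frac{6}{5} e_{3} + \frac{47}{5} e_{123}
(e_{3}) R2 = -\frac{47}{10} e_{1} - \frac{3}{5} e_{2} + \frac{97}{30} e_{3} + \frac{14}{5} e_{123}
Summing the partial products and collecting blades:
Answer: -\frac{503}{30} e_{1} + \frac{4}{15} e_{2} + \frac{343}{30} e_{3} + \frac{67}{5} e_{123}


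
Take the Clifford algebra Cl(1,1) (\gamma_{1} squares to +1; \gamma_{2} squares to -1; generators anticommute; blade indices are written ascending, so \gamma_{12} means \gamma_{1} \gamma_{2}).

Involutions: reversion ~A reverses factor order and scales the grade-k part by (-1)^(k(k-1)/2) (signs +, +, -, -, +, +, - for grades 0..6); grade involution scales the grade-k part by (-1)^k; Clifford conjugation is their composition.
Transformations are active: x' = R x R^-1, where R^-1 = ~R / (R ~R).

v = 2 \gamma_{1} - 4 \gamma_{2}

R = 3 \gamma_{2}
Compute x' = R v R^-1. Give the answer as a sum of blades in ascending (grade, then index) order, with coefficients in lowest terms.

~R = 3 \gamma_{2}, and R ~R = -9, so R^-1 = ~R / (-9).
R v = 12 - 6 \gamma_{12}
Answer: -2 \gamma_{1} - 4 \gamma_{2}


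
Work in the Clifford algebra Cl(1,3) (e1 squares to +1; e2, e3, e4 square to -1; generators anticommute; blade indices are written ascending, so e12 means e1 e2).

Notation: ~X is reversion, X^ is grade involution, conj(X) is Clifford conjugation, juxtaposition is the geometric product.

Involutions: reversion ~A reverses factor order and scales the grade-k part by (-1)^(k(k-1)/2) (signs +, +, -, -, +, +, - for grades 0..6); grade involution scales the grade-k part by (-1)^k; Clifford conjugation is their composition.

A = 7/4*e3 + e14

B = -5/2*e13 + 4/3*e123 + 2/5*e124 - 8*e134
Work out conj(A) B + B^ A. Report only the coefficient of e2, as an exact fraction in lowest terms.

first term: 35/8*e1 + 2/5*e2 - 8*e3 + 7/3*e12 + 14*e14 + 5/2*e34 + 4/3*e234 - 7/10*e1234
second term: 35/8*e1 + 2/5*e2 - 8*e3 + 7/3*e12 + 14*e14 + 5/2*e34 - 4/3*e234 + 7/10*e1234
Answer: 4/5


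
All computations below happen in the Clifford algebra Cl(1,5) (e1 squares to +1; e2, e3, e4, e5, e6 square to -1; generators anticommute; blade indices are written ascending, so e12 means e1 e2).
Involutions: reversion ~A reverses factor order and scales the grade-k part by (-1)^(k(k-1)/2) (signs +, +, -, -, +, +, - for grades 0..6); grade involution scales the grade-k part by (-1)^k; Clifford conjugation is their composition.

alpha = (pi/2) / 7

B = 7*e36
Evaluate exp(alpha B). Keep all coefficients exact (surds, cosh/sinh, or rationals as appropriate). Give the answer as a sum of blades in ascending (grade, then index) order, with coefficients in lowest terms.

B^2 = (7)^2*(e36)^2 = 49*(-1) = -49 (a basis 2-blade squares to minus the product of its generators' squares).
B^2 = -49 — the series telescopes trigonometrically here: l = 7, alpha*l = pi/2, so exp(alpha B) = cos(pi/2) + (sin(pi/2)/7)*B = 0 + (1/7)*B.
Answer: e36


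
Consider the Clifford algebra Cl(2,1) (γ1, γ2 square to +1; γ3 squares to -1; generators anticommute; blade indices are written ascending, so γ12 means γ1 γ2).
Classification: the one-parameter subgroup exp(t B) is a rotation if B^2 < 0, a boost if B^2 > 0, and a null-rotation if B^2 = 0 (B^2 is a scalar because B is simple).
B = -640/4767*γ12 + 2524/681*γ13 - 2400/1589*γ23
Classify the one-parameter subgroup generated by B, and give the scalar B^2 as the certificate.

B^2 term by term: the squares give (-640/4767)^2*(γ12)^2 + (2524/681)^2*(γ13)^2 + (-2400/1589)^2*(γ23)^2 = 409600/22724289*(-1) + 6370576/463761*(+1) + 5760000/2524921*(+1) = 16 (each basis 2-blade squares to minus the product of its generators' squares); cross terms between blades sharing an index anticommute and cancel. So B^2 = 16.
Answer: boost, certificate B^2 = 16. No conjugation can change B^2 = 16; the sign gives the class.


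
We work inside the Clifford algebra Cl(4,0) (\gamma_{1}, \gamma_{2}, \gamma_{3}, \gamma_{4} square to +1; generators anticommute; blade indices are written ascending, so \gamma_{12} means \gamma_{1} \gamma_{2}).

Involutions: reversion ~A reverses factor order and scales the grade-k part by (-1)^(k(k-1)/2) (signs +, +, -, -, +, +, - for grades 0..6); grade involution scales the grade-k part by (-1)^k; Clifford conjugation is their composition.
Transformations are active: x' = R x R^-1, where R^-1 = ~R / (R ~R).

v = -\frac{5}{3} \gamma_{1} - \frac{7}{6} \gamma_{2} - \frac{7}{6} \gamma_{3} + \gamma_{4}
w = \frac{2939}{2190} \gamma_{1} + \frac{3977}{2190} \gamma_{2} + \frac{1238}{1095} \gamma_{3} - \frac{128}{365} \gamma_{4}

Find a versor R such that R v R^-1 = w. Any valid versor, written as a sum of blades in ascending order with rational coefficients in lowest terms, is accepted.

Sketch: the shared square \frac{13}{2} makes R = v + w = -\frac{237}{730} \gamma_{1} + \frac{237}{365} \gamma_{2} - \frac{79}{2190} \gamma_{3} + \frac{237}{365} \gamma_{4} the natural versor; its sandwich fixes that direction, negates (v - w)/2, and sends v to w.
Answer: -\frac{237}{730} \gamma_{1} + \frac{237}{365} \gamma_{2} - \frac{79}{2190} \gamma_{3} + \frac{237}{365} \gamma_{4}


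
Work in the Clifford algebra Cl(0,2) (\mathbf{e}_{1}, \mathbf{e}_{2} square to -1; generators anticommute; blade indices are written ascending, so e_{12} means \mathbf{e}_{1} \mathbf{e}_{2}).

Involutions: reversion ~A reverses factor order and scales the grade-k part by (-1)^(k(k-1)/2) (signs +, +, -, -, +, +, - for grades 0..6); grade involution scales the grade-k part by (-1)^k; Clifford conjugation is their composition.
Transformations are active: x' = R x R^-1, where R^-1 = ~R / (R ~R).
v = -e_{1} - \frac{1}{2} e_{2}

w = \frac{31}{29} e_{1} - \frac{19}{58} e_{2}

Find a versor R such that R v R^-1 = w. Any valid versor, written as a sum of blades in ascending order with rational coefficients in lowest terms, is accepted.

Since q(v) = q(w) = -\frac{5}{4}, the sum R = v + w = \frac{2}{29} e_{1} - \frac{24}{29} e_{2} does the job whenever invertible.
Answer: \frac{2}{29} e_{1} - \frac{24}{29} e_{2}


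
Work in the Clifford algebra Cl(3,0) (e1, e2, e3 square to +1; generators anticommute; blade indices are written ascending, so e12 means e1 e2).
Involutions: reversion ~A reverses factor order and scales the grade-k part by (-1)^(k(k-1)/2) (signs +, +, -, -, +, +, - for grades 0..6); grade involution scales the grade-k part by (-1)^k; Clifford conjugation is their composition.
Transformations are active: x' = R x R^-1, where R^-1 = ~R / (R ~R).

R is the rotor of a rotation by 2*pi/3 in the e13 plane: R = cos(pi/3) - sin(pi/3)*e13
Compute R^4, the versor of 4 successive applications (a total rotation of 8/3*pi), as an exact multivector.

The rotor phase is half the rotation angle and phases add under composition, so 4 steps in the e13 plane accumulate phase 4*(pi/3) = 4*pi/3: R^4 = cos(4*pi/3) - sin(4*pi/3)*e13.
cos(4*pi/3) = -1/2 and sin(4*pi/3) = -sqrt(3)/2, so R^4 = -1/2 + sqrt(3)/2*e13. The net rotation is 2/3*pi (after discarding 1 full turn, each of which contributes a factor -1 to the rotor); the rotor keeps the half-angle phase exactly.
Answer: -1/2 + sqrt(3)/2*e13


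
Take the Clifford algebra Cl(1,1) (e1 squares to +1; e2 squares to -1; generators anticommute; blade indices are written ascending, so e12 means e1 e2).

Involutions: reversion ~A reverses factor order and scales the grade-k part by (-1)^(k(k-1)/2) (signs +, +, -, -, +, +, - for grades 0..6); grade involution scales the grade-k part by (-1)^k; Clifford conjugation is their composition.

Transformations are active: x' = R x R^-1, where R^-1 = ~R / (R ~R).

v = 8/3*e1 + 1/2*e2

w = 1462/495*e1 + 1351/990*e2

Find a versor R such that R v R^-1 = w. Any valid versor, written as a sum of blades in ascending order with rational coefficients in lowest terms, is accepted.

Reasoning: v^2 = w^2 = 247/36 since conjugation preserves the quadratic form; R = v + w = 2782/495*e1 + 923/495*e2 is then valid when invertible, keeping its own part and reversing (v - w)/2.
Answer: 2782/495*e1 + 923/495*e2


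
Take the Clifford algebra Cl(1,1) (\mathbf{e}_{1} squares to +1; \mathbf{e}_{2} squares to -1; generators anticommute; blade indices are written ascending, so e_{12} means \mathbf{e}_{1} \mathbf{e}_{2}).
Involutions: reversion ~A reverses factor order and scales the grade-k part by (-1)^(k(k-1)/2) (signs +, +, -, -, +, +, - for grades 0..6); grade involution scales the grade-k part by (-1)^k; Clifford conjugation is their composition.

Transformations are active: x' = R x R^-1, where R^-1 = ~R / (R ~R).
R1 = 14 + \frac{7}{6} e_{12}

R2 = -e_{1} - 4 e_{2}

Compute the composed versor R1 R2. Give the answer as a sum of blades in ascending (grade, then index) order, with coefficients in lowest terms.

Distribute over the terms of R1 (each basis-blade product reordered to ascending indices, repeated generators contracted through their squares):
(14) R2 = -14 e_{1} - 56 e_{2}
(\frac{7}{6} e_{12}) R2 = \frac{14}{3} e_{1} + \frac{7}{6} e_{2}
Summing the partial products and collecting blades:
Answer: -\frac{28}{3} e_{1} - \frac{329}{6} e_{2}


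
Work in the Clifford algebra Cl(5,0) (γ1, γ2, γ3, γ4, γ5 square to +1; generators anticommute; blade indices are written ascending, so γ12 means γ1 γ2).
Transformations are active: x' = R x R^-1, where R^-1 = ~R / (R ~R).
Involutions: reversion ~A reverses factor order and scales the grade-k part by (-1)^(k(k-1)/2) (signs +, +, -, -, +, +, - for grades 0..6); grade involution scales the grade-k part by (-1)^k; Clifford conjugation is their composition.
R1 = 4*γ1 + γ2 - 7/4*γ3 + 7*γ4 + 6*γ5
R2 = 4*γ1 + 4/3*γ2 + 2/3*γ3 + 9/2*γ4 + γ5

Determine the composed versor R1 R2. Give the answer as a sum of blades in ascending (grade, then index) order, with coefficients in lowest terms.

Distribute over the terms of R1 (each basis-blade product reordered to ascending indices, repeated generators contracted through their squares):
(4*γ1) R2 = 16 + 16/3*γ12 + 8/3*γ13 + 18*γ14 + 4*γ15
(γ2) R2 = 4/3 - 4*γ12 + 2/3*γ23 + 9/2*γ24 + γ25
(-7/4*γ3) R2 = -7/6 + 7*γ13 + 7/3*γ23 - 63/8*γ34 - 7/4*γ35
(7*γ4) R2 = 63/2 - 28*γ14 - 28/3*γ24 - 14/3*γ34 + 7*γ45
(6*γ5) R2 = 6 - 24*γ15 - 8*γ25 - 4*γ35 - 27*γ45
Summing the partial products and collecting blades:
Answer: 161/3 + 4/3*γ12 + 29/3*γ13 - 10*γ14 - 20*γ15 + 3*γ23 - 29/6*γ24 - 7*γ25 - 301/24*γ34 - 23/4*γ35 - 20*γ45


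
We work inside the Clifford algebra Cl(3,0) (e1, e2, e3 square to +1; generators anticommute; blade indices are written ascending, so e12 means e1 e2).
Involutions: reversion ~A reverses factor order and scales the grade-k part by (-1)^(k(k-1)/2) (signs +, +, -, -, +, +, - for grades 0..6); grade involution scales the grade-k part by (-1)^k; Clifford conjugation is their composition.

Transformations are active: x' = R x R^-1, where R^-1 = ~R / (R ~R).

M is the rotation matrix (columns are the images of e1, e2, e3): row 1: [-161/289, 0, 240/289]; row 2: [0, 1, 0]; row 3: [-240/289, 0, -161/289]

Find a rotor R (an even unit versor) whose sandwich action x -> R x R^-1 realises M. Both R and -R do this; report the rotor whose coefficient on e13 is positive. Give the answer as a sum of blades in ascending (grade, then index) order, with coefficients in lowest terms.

Method: write R = a + b12*e12 + b13*e13 + b23*e23 with a^2 + b12^2 + b13^2 + b23^2 = 1 (so R^-1 = ~R). Expanding the columns R e_j ~R gives tr M = 4a^2 - 1 and, from the antisymmetric part, M21 - M12 = -4a*b12, M13 - M31 = 4a*b13, M32 - M23 = -4a*b23.
Here tr M = -33/289, so a^2 = (1 + tr M)/4 = 64/289 and a = ±8/17. Taking a = 8/17: M21 - M12 = 0, M13 - M31 = 480/289, M32 - M23 = 0, giving b12 = 0, b13 = 15/17, b23 = 0, i.e. R = 8/17 + 15/17*e13.
Its e13 coefficient is already positive.
Answer: 8/17 + 15/17*e13. Note: both R and -R realise this M (trace -33/289); the covering map identifies them, and the e13-coefficient sign is the tie-breaker.
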